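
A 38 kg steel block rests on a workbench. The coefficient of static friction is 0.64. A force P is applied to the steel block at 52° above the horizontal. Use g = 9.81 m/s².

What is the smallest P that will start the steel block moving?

P ≈ 213 N

N = m g − P sin α (the pull lifts the steel block).
At impending slip, P cos α = μ_s N = μ_s (m g − P sin α).
Solving: P (cos α + μ_s sin α) = μ_s m g → P = 0.64×373/(cos 52° + 0.64 sin 52°) = 239/1.12 = 213 N.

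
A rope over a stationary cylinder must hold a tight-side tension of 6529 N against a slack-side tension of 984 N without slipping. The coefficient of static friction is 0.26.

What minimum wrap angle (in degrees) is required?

β_min ≈ 417°

T₂/T₁ = e^{μβ} → β = ln(T₂/T₁)/μ.
β = ln(6529/984)/0.26 = 1.892/0.26 = 7.278 rad.
In degrees: β = 7.278 × 180/π = 417°.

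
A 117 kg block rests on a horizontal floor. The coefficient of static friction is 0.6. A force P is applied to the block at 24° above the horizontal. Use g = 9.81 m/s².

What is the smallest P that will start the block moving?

N = m g − P sin α (the pull lifts the block).
At impending slip, P cos α = μ_s N = μ_s (m g − P sin α).
Solving: P (cos α + μ_s sin α) = μ_s m g → P = 0.6×1150/(cos 24° + 0.6 sin 24°) = 689/1.158 = 595 N.

P ≈ 595 N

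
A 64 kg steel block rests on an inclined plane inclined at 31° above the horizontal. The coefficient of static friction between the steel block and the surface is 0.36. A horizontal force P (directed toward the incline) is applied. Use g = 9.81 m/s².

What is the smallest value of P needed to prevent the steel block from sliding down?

The steel block tends to slide down (tan θ > μ_s), so at the point of impending slip friction acts up-slope at its limit: f = μ_s N.
Perpendicular to the incline: N = m g cos θ + P sin θ.
Along the incline: P cos θ + μ_s N = m g sin θ, i.e. P cos θ + μ_s (m g cos θ + P sin θ) = m g sin θ.
Solving, P (cos θ + μ_s sin θ) = m g (sin θ − μ_s cos θ), so P = 628×0.2065/1.043 = 124 N.

P_min ≈ 124 N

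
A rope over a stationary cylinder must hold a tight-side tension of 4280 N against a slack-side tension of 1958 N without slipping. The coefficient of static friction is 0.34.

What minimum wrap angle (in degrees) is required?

T₂/T₁ = e^{μβ} → β = ln(T₂/T₁)/μ.
β = ln(4280/1958)/0.34 = 0.782/0.34 = 2.3 rad.
In degrees: β = 2.3 × 180/π = 132°.

β_min ≈ 132°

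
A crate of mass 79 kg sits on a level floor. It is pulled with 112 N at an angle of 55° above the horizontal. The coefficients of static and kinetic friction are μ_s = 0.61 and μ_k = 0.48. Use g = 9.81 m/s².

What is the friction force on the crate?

The vertical component of P reduces the normal force: N = m g − P sin α = 775 − 91.75 = 683.2 N.
For equilibrium, f = P cos α = 112×cos 55° = 64.24 N.
The static-friction limit is μ_s N = 416.8 N.
Since 64.24 N does not exceed the limit, the crate stays at rest and f = 64.2 N.

f ≈ 64.2 N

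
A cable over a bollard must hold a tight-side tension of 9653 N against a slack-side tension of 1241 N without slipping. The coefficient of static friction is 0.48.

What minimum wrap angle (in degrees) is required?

T₂/T₁ = e^{μβ} → β = ln(T₂/T₁)/μ.
β = ln(9653/1241)/0.48 = 2.051/0.48 = 4.274 rad.
In degrees: β = 4.274 × 180/π = 245°.

β_min ≈ 245°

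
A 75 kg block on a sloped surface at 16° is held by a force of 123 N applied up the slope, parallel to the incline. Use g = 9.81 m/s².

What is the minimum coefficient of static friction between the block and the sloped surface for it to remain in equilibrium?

N = m g cos θ = 707.2 N.
Friction must make up the shortfall along the incline: f = m g sin θ − P = 202.8 − 123 = 79.8 N.
At the threshold f = μ_s N, so μ_s,min = 79.8/707.2 = 0.113.

μ_s,min ≈ 0.113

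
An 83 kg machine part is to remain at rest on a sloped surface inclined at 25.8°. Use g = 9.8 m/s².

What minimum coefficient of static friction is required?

At the slip threshold m g sin θ = μ_s m g cos θ, so μ_s,min = tan θ.
μ_s,min = tan 25.8° = 0.483.

μ_s,min ≈ 0.483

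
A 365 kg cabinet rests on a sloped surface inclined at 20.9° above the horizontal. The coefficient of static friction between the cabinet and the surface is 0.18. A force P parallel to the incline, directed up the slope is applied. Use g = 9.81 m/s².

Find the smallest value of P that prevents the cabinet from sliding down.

P_min ≈ 675 N

The cabinet tends to slide down (tan θ > μ_s), so at the point of impending slip friction acts up-slope at its limit: f = μ_s N.
P is parallel to the surface, so N = m g cos θ = 3350 N.
Along the incline: P + μ_s N = m g sin θ, so P = 1280 − 0.18×3350 = 675 N.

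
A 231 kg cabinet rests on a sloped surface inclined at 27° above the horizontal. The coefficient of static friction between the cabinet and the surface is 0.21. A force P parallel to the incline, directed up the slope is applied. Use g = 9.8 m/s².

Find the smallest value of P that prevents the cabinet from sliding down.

P_min ≈ 604 N

The cabinet tends to slide down (tan θ > μ_s), so at the point of impending slip friction acts up-slope at its limit: f = μ_s N.
P is parallel to the surface, so N = m g cos θ = 2020 N.
Along the incline: P + μ_s N = m g sin θ, so P = 1030 − 0.21×2020 = 604 N.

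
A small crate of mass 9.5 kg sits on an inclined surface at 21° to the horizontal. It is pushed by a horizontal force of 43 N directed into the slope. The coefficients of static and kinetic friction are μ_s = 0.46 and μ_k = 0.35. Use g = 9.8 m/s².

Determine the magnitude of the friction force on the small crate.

f ≈ 6.78 N (down the incline)

Resolve perpendicular to the incline: N = m g cos θ + P sin θ = 9.5×9.8×cos 21° + 43×sin 21° = 102.3 N.
Along the incline, the net driving force (taking up-slope positive) is P cos θ − m g sin θ = 40.14 − 33.36 = 6.78 N, so equilibrium requires friction f = -6.78 N (down-slope).
The limit of static friction is μ_s N = 47.07 N.
Since 6.78 N is within the 47.07 N limit, the small crate stays put and friction is exactly 6.78 N.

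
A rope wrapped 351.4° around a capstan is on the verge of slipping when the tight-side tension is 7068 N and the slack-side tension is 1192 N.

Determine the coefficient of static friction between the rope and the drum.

μ ≈ 0.29

T₂/T₁ = e^{μβ} → μ = ln(T₂/T₁)/β.
β = 351.4° = 6.133 rad.
μ = ln(7068/1192)/6.133 = ln(5.93)/6.133 = 0.29.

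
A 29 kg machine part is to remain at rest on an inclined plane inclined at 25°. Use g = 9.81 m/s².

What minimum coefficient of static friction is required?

μ_s,min ≈ 0.466

At the slip threshold m g sin θ = μ_s m g cos θ, so μ_s,min = tan θ.
μ_s,min = tan 25° = 0.466.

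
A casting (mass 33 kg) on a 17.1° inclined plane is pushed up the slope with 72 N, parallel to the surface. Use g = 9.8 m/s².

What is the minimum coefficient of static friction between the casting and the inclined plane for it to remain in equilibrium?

N = m g cos θ = 309.1 N.
Friction must make up the shortfall along the incline: f = m g sin θ − P = 95.09 − 72 = 23.09 N.
At the threshold f = μ_s N, so μ_s,min = 23.09/309.1 = 0.0747.

μ_s,min ≈ 0.0747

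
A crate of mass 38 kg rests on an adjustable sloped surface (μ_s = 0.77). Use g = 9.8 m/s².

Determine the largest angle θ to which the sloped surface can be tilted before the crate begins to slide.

At the slip threshold, m g sin θ = μ_s · m g cos θ, so tan θ = μ_s.
θ_max = arctan(0.77) = 37.6°.

θ_max ≈ 37.6°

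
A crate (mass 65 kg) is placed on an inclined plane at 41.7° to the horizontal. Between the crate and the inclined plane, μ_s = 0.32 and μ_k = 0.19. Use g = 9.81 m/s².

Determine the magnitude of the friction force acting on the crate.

f ≈ 90.5 N (up the incline)

Normal force: N = m g cos θ = 65 × 9.81 × cos 41.7° = 476.1 N.
For equilibrium along the incline, friction must balance the weight component: f = m g sin θ = 424.2 N up the slope.
Maximum static friction available: μ_s N = 0.32 × 476.1 = 152.4 N.
Since |424.2| > 152.4 N, static friction cannot hold it; the crate slides down the incline and kinetic friction applies: f = μ_k N = 0.19 × 476.1 = 90.5 N.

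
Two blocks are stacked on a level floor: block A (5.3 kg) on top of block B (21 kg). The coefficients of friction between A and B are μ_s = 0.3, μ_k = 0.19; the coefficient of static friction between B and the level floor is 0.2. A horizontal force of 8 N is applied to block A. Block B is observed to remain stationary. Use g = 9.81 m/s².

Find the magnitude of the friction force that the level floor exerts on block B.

f ≈ 8 N

The normal force B exerts on A is simply A's weight, N₁ = 51.99 N.
So the A–B interface can sustain at most μ_s N₁ = 15.6 N of static friction.
Since P = 8 N ≤ 15.6 N, A does not slip on B; friction on A equals P = 8 N.
B experiences an equal 8 N forward from A (third law). B is in equilibrium, so the floor supplies f₂ = 8 N of static friction (limit μ_s(m_A+m_B)g = 51.6 N, not exceeded).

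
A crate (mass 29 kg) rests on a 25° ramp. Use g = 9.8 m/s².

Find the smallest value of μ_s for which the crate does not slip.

At the slip threshold m g sin θ = μ_s m g cos θ, so μ_s,min = tan θ.
μ_s,min = tan 25° = 0.466.

μ_s,min ≈ 0.466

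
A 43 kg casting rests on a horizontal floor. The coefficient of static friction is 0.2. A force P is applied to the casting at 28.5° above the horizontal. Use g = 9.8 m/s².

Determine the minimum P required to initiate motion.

P ≈ 86.5 N

N = m g − P sin α (the pull lifts the casting).
At impending slip, P cos α = μ_s N = μ_s (m g − P sin α).
Solving: P (cos α + μ_s sin α) = μ_s m g → P = 0.2×421/(cos 28.5° + 0.2 sin 28.5°) = 84.3/0.9742 = 86.5 N.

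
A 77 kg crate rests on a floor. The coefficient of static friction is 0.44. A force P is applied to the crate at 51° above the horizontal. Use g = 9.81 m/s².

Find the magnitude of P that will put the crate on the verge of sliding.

P ≈ 342 N

N = m g − P sin α (the pull lifts the crate).
At impending slip, P cos α = μ_s N = μ_s (m g − P sin α).
Solving: P (cos α + μ_s sin α) = μ_s m g → P = 0.44×755/(cos 51° + 0.44 sin 51°) = 332/0.9713 = 342 N.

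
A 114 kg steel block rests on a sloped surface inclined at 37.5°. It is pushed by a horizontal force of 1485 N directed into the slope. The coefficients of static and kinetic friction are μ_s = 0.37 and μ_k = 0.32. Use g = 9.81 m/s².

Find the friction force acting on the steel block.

Normal direction: N = m g cos θ + P sin θ = 1791 N.
Along the incline, the net driving force (taking up-slope positive) is P cos θ − m g sin θ = 1178 − 680.8 = 497.3 N, so equilibrium requires friction f = -497.3 N (down-slope).
The limit of static friction is μ_s N = 662.8 N.
|f_req| = 497.3 ≤ 662.8 N → the steel block is in equilibrium; friction equals the required value.

f ≈ 497 N (down the incline)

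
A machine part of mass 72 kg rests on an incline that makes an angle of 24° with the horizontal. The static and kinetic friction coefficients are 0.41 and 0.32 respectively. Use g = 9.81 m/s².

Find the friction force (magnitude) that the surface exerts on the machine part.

Normal force: N = m g cos θ = 72 × 9.81 × cos 24° = 645.3 N.
For equilibrium along the incline, friction must balance the weight component: f = m g sin θ = 287.3 N up the slope.
Maximum static friction available: μ_s N = 0.41 × 645.3 = 264.6 N.
Since |287.3| > 264.6 N, static friction cannot hold it; the machine part slides down the incline and kinetic friction applies: f = μ_k N = 0.32 × 645.3 = 206 N.

f ≈ 206 N (up the incline)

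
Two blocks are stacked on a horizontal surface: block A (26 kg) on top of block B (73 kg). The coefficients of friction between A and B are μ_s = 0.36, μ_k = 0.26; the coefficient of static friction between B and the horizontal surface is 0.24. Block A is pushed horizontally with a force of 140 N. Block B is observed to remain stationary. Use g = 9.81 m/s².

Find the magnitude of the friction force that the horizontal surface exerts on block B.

f ≈ 66.3 N

The normal force B exerts on A is simply A's weight, N₁ = 255.1 N.
Maximum static friction on A from B: μ_s N₁ = 0.36×255.1 = 91.82 N.
Since P = 140 N > 91.82 N, A slides on B; the A–B friction is kinetic: f₁ = μ_k N₁ = 0.26×255.1 = 66.3 N.
B experiences an equal 66.3 N forward from A (third law). B is in equilibrium, so the floor supplies f₂ = 66.3 N of static friction (limit μ_s(m_A+m_B)g = 233.1 N, not exceeded).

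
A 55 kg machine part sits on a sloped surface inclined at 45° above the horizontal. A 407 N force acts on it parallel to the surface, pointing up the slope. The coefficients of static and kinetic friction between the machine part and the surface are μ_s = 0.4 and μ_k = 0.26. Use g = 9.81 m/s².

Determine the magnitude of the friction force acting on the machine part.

f ≈ 25.5 N (down the incline)

The normal reaction is N = m g cos θ = 381.5 N.
The friction needed for equilibrium is m g sin θ − P = 381.5 − 407 = -25.48 N, measured positive up-slope.
Maximum static friction available: μ_s N = 0.4 × 381.5 = 152.6 N.
Since |-25.48| ≤ 152.6 N, static friction is sufficient; f equals the required value, not μ_s N.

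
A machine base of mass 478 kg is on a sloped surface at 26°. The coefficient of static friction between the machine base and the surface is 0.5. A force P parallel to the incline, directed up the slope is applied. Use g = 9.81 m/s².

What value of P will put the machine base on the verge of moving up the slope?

P ≈ 4160 N

At impending motion up the slope, friction acts down-slope at its limit: f = μ_s N.
P is parallel to the surface, so N = m g cos θ = 4210 N.
Along the incline: P = m g sin θ + μ_s N = 2060 + 0.5×4210 = 4160 N.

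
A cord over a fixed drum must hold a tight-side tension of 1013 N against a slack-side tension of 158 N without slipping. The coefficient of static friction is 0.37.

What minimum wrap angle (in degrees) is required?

β_min ≈ 288°

T₂/T₁ = e^{μβ} → β = ln(T₂/T₁)/μ.
β = ln(1013/158)/0.37 = 1.858/0.37 = 5.022 rad.
In degrees: β = 5.022 × 180/π = 288°.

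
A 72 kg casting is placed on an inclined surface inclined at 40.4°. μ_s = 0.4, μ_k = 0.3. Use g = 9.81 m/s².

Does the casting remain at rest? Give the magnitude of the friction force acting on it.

f ≈ 161 N

N = m g cos θ = 538 N.
Down-slope weight component: m g sin θ = 458 N.
μ_s N = 215 N.
458 > 215 N, so it slides; kinetic friction f = μ_k N = 0.3×538 = 161 N.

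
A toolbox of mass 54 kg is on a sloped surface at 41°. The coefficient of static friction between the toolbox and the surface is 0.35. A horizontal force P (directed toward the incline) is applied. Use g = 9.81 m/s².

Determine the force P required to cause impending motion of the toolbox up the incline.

At impending motion up the slope, friction acts down-slope at its limit: f = μ_s N.
Perpendicular to the incline: N = m g cos θ + P sin θ.
Along the incline: P cos θ = m g sin θ + μ_s N = m g sin θ + μ_s (m g cos θ + P sin θ).
Solving, P (cos θ − μ_s sin θ) = m g (sin θ + μ_s cos θ), so P = 54×9.81×(sin 41° + 0.35 cos 41°)/(cos 41° − 0.35 sin 41°) = 530×0.9202/0.5251 = 928 N.

P ≈ 928 N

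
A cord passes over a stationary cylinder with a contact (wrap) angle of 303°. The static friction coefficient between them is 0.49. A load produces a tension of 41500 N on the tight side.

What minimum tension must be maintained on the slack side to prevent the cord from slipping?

Capstan equation at impending slip: T_tight/T_slack = e^{μβ}.
β = 303° = 5.288 rad; e^{μβ} = e^{0.49×5.288} = 13.35.
T_slack = T_tight / e^{μβ} = 41500 / 13.35 = 3110 N.

T_min ≈ 3110 N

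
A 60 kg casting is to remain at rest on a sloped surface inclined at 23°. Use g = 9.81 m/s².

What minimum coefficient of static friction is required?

μ_s,min ≈ 0.424

At the slip threshold m g sin θ = μ_s m g cos θ, so μ_s,min = tan θ.
μ_s,min = tan 23° = 0.424.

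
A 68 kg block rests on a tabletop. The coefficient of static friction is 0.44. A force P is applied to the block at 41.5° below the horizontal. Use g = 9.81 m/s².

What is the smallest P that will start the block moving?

P ≈ 642 N

N = m g + P sin α (the push presses the block into the tabletop).
At impending slip, P cos α = μ_s N = μ_s (m g + P sin α).
Solving: P (cos α − μ_s sin α) = μ_s m g → P = 0.44×667/(cos 41.5° − 0.44 sin 41.5°) = 294/0.4574 = 642 N.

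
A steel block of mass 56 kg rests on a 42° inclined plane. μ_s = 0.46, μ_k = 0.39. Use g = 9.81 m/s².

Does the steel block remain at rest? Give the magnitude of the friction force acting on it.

f ≈ 159 N

N = m g cos θ = 408 N.
Down-slope weight component: m g sin θ = 368 N.
μ_s N = 188 N.
368 > 188 N, so it slides; kinetic friction f = μ_k N = 0.39×408 = 159 N.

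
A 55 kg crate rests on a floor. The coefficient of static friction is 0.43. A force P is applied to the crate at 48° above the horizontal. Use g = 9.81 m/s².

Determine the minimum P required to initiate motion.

P ≈ 235 N

N = m g − P sin α (the pull lifts the crate).
At impending slip, P cos α = μ_s N = μ_s (m g − P sin α).
Solving: P (cos α + μ_s sin α) = μ_s m g → P = 0.43×540/(cos 48° + 0.43 sin 48°) = 232/0.9887 = 235 N.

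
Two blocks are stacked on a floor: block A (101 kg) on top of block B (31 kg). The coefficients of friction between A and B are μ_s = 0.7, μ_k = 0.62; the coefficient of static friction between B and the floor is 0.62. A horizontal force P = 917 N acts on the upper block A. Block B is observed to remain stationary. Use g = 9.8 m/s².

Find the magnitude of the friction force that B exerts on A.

Normal force at the A–B interface: N₁ = m_A g = 989.8 N.
Maximum static friction on A from B: μ_s N₁ = 0.7×989.8 = 692.9 N.
P = 917 N exceeds that limit, so A slips over B and the interface friction becomes kinetic: f₁ = μ_k N₁ = 0.62×989.8 = 614 N.
B experiences an equal 614 N forward from A (third law). B is in equilibrium, so the floor supplies f₂ = 614 N of static friction (limit μ_s(m_A+m_B)g = 802 N, not exceeded).

f ≈ 614 N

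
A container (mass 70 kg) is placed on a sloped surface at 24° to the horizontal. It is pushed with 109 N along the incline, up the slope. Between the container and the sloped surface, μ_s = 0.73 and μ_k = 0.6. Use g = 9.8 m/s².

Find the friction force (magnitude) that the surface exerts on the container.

Normal force: N = m g cos θ = 70 × 9.8 × cos 24° = 626.7 N.
Parallel to the incline, ΣF = 0 gives f = m g sin θ − P = 279 − 109 = 170 N (up-slope positive).
The static-friction ceiling is μ_s N = 0.73 × 626.7 = 457.5 N.
Since |170| ≤ 457.5 N, static friction is sufficient; f equals the required value, not μ_s N.

f ≈ 170 N (up the incline)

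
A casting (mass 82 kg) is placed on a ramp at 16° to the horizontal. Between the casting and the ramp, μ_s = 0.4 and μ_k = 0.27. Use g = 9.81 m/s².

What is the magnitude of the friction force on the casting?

Perpendicular to the surface, N = m g cos θ = 82·9.81·cos 16° = 773.3 N.
For equilibrium along the incline, friction must balance the weight component: f = m g sin θ = 221.7 N up the slope.
The static-friction ceiling is μ_s N = 0.4 × 773.3 = 309.3 N.
Since |221.7| ≤ 309.3 N, no slip — friction simply equals what equilibrium demands.

f ≈ 222 N (up the incline)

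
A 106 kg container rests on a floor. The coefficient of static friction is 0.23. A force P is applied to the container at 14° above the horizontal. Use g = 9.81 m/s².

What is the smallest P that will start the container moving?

N = m g − P sin α (the pull lifts the container).
At impending slip, P cos α = μ_s N = μ_s (m g − P sin α).
Solving: P (cos α + μ_s sin α) = μ_s m g → P = 0.23×1040/(cos 14° + 0.23 sin 14°) = 239/1.026 = 233 N.

P ≈ 233 N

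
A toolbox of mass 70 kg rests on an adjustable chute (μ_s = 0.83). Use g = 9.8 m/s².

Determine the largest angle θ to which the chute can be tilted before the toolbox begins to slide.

θ_max ≈ 39.7°

At the slip threshold, m g sin θ = μ_s · m g cos θ, so tan θ = μ_s.
θ_max = arctan(0.83) = 39.7°.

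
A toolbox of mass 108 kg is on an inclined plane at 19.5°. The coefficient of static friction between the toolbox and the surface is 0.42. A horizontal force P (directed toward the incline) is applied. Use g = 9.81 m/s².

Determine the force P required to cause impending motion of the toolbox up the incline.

At impending motion up the slope, friction acts down-slope at its limit: f = μ_s N.
Perpendicular to the incline: N = m g cos θ + P sin θ.
Along the incline: P cos θ = m g sin θ + μ_s N = m g sin θ + μ_s (m g cos θ + P sin θ).
Solving, P (cos θ − μ_s sin θ) = m g (sin θ + μ_s cos θ), so P = 108×9.81×(sin 19.5° + 0.42 cos 19.5°)/(cos 19.5° − 0.42 sin 19.5°) = 1060×0.7297/0.8024 = 963 N.

P ≈ 963 N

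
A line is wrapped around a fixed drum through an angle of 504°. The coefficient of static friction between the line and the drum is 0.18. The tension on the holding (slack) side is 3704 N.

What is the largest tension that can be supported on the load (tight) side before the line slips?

T_max ≈ 18000 N

At impending slip the capstan equation gives T₂/T₁ = e^{μβ} with β in radians.
β = 504° × π/180 = 8.796 rad.
e^{μβ} = e^{0.18×8.796} = 4.871.
T₂ = T₁ · e^{μβ} = 3704 × 4.871 = 18000 N.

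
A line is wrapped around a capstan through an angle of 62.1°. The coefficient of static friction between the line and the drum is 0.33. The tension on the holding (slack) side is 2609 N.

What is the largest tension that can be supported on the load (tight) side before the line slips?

T_max ≈ 3730 N

At impending slip the capstan equation gives T₂/T₁ = e^{μβ} with β in radians.
β = 62.1° × π/180 = 1.084 rad.
e^{μβ} = e^{0.33×1.084} = 1.43.
T₂ = T₁ · e^{μβ} = 2609 × 1.43 = 3730 N.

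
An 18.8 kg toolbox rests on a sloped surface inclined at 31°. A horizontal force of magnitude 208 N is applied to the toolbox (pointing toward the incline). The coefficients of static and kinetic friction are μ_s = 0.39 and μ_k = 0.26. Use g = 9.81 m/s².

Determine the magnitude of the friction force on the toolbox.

f ≈ 83.3 N (down the incline)

Resolve perpendicular to the incline: N = m g cos θ + P sin θ = 18.8×9.81×cos 31° + 208×sin 31° = 265.2 N.
Along the incline, the net driving force (taking up-slope positive) is P cos θ − m g sin θ = 178.3 − 94.99 = 83.3 N, so equilibrium requires friction f = -83.3 N (down-slope).
The limit of static friction is μ_s N = 103.4 N.
Since 83.3 N is within the 103.4 N limit, the toolbox stays put and friction is exactly 83.3 N.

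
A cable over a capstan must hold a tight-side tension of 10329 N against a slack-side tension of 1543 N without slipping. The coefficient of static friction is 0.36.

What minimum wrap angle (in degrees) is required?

T₂/T₁ = e^{μβ} → β = ln(T₂/T₁)/μ.
β = ln(10329/1543)/0.36 = 1.901/0.36 = 5.281 rad.
In degrees: β = 5.281 × 180/π = 303°.

β_min ≈ 303°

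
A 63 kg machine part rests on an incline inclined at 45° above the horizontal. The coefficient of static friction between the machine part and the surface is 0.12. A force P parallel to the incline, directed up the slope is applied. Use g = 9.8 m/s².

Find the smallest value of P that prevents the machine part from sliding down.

The machine part tends to slide down (tan θ > μ_s), so at the point of impending slip friction acts up-slope at its limit: f = μ_s N.
P is parallel to the surface, so N = m g cos θ = 437 N.
Along the incline: P + μ_s N = m g sin θ, so P = 437 − 0.12×437 = 384 N.

P_min ≈ 384 N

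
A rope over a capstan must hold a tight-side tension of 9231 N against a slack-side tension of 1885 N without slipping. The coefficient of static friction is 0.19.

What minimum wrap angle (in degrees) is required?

T₂/T₁ = e^{μβ} → β = ln(T₂/T₁)/μ.
β = ln(9231/1885)/0.19 = 1.589/0.19 = 8.361 rad.
In degrees: β = 8.361 × 180/π = 479°.

β_min ≈ 479°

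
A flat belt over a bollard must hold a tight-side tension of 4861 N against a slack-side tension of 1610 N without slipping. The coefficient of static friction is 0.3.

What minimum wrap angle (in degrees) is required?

β_min ≈ 211°

T₂/T₁ = e^{μβ} → β = ln(T₂/T₁)/μ.
β = ln(4861/1610)/0.3 = 1.105/0.3 = 3.683 rad.
In degrees: β = 3.683 × 180/π = 211°.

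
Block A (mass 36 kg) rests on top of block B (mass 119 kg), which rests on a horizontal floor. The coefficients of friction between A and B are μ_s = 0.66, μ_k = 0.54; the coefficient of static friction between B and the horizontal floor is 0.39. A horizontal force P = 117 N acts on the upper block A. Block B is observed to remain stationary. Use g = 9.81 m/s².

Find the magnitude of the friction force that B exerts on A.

f ≈ 117 N

Between the blocks, N₁ = m_A g = 353.2 N.
So the A–B interface can sustain at most μ_s N₁ = 233.1 N of static friction.
P = 117 N is within that limit, so A and B move together (both at rest); the A–B friction is simply f₁ = P = 117 N.
By Newton's third law B feels 117 N forward from A. With B stationary, the floor's static friction on B balances it: f₂ = 117 N (well within μ_s(m_A+m_B)g = 593 N).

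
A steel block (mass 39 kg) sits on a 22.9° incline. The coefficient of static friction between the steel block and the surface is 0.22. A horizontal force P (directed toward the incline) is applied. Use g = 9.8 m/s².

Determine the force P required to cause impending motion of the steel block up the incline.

At impending motion up the slope, friction acts down-slope at its limit: f = μ_s N.
Perpendicular to the incline: N = m g cos θ + P sin θ.
Along the incline: P cos θ = m g sin θ + μ_s N = m g sin θ + μ_s (m g cos θ + P sin θ).
Solving, P (cos θ − μ_s sin θ) = m g (sin θ + μ_s cos θ), so P = 39×9.8×(sin 22.9° + 0.22 cos 22.9°)/(cos 22.9° − 0.22 sin 22.9°) = 382×0.5918/0.8356 = 271 N.

P ≈ 271 N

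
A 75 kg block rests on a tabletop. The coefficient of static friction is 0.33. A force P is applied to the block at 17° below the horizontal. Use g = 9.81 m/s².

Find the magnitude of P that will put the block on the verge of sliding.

N = m g + P sin α (the push presses the block into the tabletop).
At impending slip, P cos α = μ_s N = μ_s (m g + P sin α).
Solving: P (cos α − μ_s sin α) = μ_s m g → P = 0.33×736/(cos 17° − 0.33 sin 17°) = 243/0.8598 = 282 N.

P ≈ 282 N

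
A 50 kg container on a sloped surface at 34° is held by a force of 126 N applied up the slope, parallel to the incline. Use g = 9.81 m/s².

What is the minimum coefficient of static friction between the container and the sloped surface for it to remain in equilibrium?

μ_s,min ≈ 0.365

N = m g cos θ = 406.6 N.
Friction must make up the shortfall along the incline: f = m g sin θ − P = 274.3 − 126 = 148.3 N.
At the threshold f = μ_s N, so μ_s,min = 148.3/406.6 = 0.365.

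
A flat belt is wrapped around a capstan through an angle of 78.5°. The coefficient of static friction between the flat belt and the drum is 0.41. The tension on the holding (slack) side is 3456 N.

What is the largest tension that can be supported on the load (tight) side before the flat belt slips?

T_max ≈ 6060 N

At impending slip the capstan equation gives T₂/T₁ = e^{μβ} with β in radians.
β = 78.5° × π/180 = 1.37 rad.
e^{μβ} = e^{0.41×1.37} = 1.754.
T₂ = T₁ · e^{μβ} = 3456 × 1.754 = 6060 N.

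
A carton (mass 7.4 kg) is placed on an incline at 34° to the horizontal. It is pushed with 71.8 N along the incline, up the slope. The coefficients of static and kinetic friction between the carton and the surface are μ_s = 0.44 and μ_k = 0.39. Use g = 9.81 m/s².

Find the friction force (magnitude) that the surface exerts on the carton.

Normal force: N = m g cos θ = 7.4 × 9.81 × cos 34° = 60.18 N.
Parallel to the incline, ΣF = 0 gives f = m g sin θ − P = 40.59 − 71.8 = -31.21 N (up-slope positive).
Maximum static friction available: μ_s N = 0.44 × 60.18 = 26.48 N.
|-31.21| exceeds 26.48 N, so the carton slips up-slope; friction is kinetic, f = μ_k N = 0.39×60.18 = 23.5 N.

f ≈ 23.5 N (down the incline)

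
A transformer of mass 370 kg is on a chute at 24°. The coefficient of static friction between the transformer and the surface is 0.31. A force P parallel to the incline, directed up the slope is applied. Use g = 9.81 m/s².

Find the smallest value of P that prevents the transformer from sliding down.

The transformer tends to slide down (tan θ > μ_s), so at the point of impending slip friction acts up-slope at its limit: f = μ_s N.
P is parallel to the surface, so N = m g cos θ = 3320 N.
Along the incline: P + μ_s N = m g sin θ, so P = 1480 − 0.31×3320 = 448 N.

P_min ≈ 448 N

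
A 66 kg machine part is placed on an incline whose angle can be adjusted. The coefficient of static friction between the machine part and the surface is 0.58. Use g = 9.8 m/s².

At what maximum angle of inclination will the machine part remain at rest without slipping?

At the slip threshold, m g sin θ = μ_s · m g cos θ, so tan θ = μ_s.
θ_max = arctan(0.58) = 30.1°.

θ_max ≈ 30.1°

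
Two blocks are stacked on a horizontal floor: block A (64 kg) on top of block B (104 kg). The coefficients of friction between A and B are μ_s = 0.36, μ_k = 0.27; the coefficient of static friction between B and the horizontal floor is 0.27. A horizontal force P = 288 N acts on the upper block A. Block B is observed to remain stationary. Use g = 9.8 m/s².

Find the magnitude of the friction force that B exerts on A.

Normal force at the A–B interface: N₁ = m_A g = 627.2 N.
So the A–B interface can sustain at most μ_s N₁ = 225.8 N of static friction.
P = 288 N exceeds that limit, so A slips over B and the interface friction becomes kinetic: f₁ = μ_k N₁ = 0.27×627.2 = 169 N.
By Newton's third law B feels 169 N forward from A. With B stationary, the floor's static friction on B balances it: f₂ = 169 N (well within μ_s(m_A+m_B)g = 444.5 N).

f ≈ 169 N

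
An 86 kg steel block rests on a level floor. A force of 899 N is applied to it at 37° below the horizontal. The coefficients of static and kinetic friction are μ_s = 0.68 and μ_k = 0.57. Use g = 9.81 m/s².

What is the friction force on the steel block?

The vertical component of P adds to the normal force: N = m g + P sin α = 843.7 + 541 = 1385 N.
The horizontal driving force is P cos α = 718 N, so equilibrium needs friction f = 718 N.
The static-friction limit is μ_s N = 941.6 N.
718 ≤ 941.6 N → static; friction equals the required 718 N.

f ≈ 718 N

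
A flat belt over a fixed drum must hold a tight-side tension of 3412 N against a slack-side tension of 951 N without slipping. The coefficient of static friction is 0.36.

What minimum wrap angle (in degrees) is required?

T₂/T₁ = e^{μβ} → β = ln(T₂/T₁)/μ.
β = ln(3412/951)/0.36 = 1.278/0.36 = 3.549 rad.
In degrees: β = 3.549 × 180/π = 203°.

β_min ≈ 203°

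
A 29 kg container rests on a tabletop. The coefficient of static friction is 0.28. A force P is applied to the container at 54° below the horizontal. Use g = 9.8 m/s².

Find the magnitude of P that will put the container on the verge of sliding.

N = m g + P sin α (the push presses the container into the tabletop).
At impending slip, P cos α = μ_s N = μ_s (m g + P sin α).
Solving: P (cos α − μ_s sin α) = μ_s m g → P = 0.28×284/(cos 54° − 0.28 sin 54°) = 79.6/0.3613 = 220 N.

P ≈ 220 N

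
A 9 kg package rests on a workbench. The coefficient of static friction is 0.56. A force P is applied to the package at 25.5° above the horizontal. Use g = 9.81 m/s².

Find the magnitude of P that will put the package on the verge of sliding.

N = m g − P sin α (the pull lifts the package).
At impending slip, P cos α = μ_s N = μ_s (m g − P sin α).
Solving: P (cos α + μ_s sin α) = μ_s m g → P = 0.56×88.3/(cos 25.5° + 0.56 sin 25.5°) = 49.4/1.144 = 43.2 N.

P ≈ 43.2 N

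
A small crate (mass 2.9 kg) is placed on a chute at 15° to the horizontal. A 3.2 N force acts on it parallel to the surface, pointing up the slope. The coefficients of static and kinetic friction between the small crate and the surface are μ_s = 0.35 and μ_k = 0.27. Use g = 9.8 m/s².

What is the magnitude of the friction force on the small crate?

Normal force: N = m g cos θ = 2.9 × 9.8 × cos 15° = 27.45 N.
Parallel to the incline, ΣF = 0 gives f = m g sin θ − P = 7.356 − 3.2 = 4.156 N (up-slope positive).
Maximum static friction available: μ_s N = 0.35 × 27.45 = 9.608 N.
Since |4.156| ≤ 9.608 N, no slip — friction simply equals what equilibrium demands.

f ≈ 4.16 N (up the incline)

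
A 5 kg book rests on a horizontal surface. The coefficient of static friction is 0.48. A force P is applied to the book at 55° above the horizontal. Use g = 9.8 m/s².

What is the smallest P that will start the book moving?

P ≈ 24.3 N

N = m g − P sin α (the pull lifts the book).
At impending slip, P cos α = μ_s N = μ_s (m g − P sin α).
Solving: P (cos α + μ_s sin α) = μ_s m g → P = 0.48×49/(cos 55° + 0.48 sin 55°) = 23.5/0.9668 = 24.3 N.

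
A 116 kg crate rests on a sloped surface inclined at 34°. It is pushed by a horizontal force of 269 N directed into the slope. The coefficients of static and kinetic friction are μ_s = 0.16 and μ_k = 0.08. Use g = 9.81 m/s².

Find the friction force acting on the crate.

Normal direction: N = m g cos θ + P sin θ = 1094 N.
Parallel to the incline: P cos θ − m g sin θ = 223 − 636.3 = -413.3 N; the friction needed to balance this is 413.3 N acting up the slope.
Maximum static friction: μ_s N = 0.16 × 1094 = 175 N.
|f_req| = 413.3 > 175 N → the crate slides down the incline; f = μ_k N = 0.08 × 1094 = 87.5 N.

f ≈ 87.5 N (up the incline)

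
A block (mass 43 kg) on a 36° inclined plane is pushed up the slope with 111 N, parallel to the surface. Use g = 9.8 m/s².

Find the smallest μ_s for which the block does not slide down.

μ_s,min ≈ 0.401

N = m g cos θ = 340.9 N.
Friction must make up the shortfall along the incline: f = m g sin θ − P = 247.7 − 111 = 136.7 N.
At the threshold f = μ_s N, so μ_s,min = 136.7/340.9 = 0.401.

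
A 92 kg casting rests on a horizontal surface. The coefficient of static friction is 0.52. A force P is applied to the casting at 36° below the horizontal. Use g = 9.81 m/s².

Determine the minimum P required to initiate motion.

N = m g + P sin α (the push presses the casting into the horizontal surface).
At impending slip, P cos α = μ_s N = μ_s (m g + P sin α).
Solving: P (cos α − μ_s sin α) = μ_s m g → P = 0.52×903/(cos 36° − 0.52 sin 36°) = 469/0.5034 = 932 N.

P ≈ 932 N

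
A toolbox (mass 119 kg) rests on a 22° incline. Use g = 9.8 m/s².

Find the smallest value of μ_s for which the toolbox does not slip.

At the slip threshold m g sin θ = μ_s m g cos θ, so μ_s,min = tan θ.
μ_s,min = tan 22° = 0.404.

μ_s,min ≈ 0.404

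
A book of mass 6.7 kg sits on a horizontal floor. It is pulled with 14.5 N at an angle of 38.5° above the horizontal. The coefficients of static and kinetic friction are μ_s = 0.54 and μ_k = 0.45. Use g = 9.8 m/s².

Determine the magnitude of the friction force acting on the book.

f ≈ 11.3 N

The vertical component of P reduces the normal force: N = m g − P sin α = 65.66 − 9.026 = 56.63 N.
Horizontally, friction must balance P cos α = 11.35 N.
The static-friction limit is μ_s N = 30.58 N.
11.35 ≤ 30.58 N → static; friction equals the required 11.3 N.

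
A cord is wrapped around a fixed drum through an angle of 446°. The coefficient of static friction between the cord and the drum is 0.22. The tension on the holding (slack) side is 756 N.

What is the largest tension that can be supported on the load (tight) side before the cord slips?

At impending slip the capstan equation gives T₂/T₁ = e^{μβ} with β in radians.
β = 446° × π/180 = 7.784 rad.
e^{μβ} = e^{0.22×7.784} = 5.543.
T₂ = T₁ · e^{μβ} = 756 × 5.543 = 4190 N.

T_max ≈ 4190 N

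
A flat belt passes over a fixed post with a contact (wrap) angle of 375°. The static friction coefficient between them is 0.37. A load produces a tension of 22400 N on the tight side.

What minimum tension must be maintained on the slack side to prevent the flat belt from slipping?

T_min ≈ 1990 N

Capstan equation at impending slip: T_tight/T_slack = e^{μβ}.
β = 375° = 6.545 rad; e^{μβ} = e^{0.37×6.545} = 11.26.
T_slack = T_tight / e^{μβ} = 22400 / 11.26 = 1990 N.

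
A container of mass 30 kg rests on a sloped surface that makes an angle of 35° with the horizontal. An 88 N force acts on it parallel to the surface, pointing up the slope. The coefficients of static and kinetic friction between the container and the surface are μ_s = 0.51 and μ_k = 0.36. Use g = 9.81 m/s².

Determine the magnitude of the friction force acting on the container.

Normal force: N = m g cos θ = 30 × 9.81 × cos 35° = 241.1 N.
Parallel to the incline, ΣF = 0 gives f = m g sin θ − P = 168.8 − 88 = 80.8 N (up-slope positive).
The static-friction ceiling is μ_s N = 0.51 × 241.1 = 122.9 N.
Since |80.8| ≤ 122.9 N, the container remains in static equilibrium and friction takes exactly the required value.

f ≈ 80.8 N (up the incline)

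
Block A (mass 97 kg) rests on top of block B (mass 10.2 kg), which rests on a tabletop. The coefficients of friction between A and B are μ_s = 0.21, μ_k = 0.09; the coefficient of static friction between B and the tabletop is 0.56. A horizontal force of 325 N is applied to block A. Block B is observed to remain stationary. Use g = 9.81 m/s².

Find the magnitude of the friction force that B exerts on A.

Between the blocks, N₁ = m_A g = 951.6 N.
So the A–B interface can sustain at most μ_s N₁ = 199.8 N of static friction.
Since P = 325 N > 199.8 N, A slides on B; the A–B friction is kinetic: f₁ = μ_k N₁ = 0.09×951.6 = 85.6 N.
By Newton's third law B feels 85.6 N forward from A. With B stationary, the floor's static friction on B balances it: f₂ = 85.6 N (well within μ_s(m_A+m_B)g = 588.9 N).

f ≈ 85.6 N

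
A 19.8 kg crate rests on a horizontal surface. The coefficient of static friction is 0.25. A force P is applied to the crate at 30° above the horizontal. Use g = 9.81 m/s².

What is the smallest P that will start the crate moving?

N = m g − P sin α (the pull lifts the crate).
At impending slip, P cos α = μ_s N = μ_s (m g − P sin α).
Solving: P (cos α + μ_s sin α) = μ_s m g → P = 0.25×194/(cos 30° + 0.25 sin 30°) = 48.6/0.991 = 49 N.

P ≈ 49 N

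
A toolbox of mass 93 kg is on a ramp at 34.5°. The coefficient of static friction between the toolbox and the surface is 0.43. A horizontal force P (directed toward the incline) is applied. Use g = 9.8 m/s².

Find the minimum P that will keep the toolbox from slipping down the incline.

P_min ≈ 181 N

The toolbox tends to slide down (tan θ > μ_s), so at the point of impending slip friction acts up-slope at its limit: f = μ_s N.
Perpendicular to the incline: N = m g cos θ + P sin θ.
Along the incline: P cos θ + μ_s N = m g sin θ, i.e. P cos θ + μ_s (m g cos θ + P sin θ) = m g sin θ.
Solving, P (cos θ + μ_s sin θ) = m g (sin θ − μ_s cos θ), so P = 911×0.212/1.068 = 181 N.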